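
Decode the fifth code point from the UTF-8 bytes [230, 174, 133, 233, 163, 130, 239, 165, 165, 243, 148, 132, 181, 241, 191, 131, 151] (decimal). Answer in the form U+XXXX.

Offset 0: leading byte 0xE6 = 11100110 → 3-byte char #1 = E6 AE 85.
Offset 3: leading byte 0xE9 = 11101001 → 3-byte char #2 = E9 A3 82.
Offset 6: leading byte 0xEF = 11101111 → 3-byte char #3 = EF A5 A5.
Offset 9: leading byte 0xF3 = 11110011 → 4-byte char #4 = F3 94 84 B5.
Offset 13: leading byte 0xF1 = 11110001 → 4-byte char #5 = F1 BF 83 97.
Leading byte 0xF1 = 11110001 matches 11110xxx → 4-byte sequence.
Byte 1: 0xF1 = 11110001, payload 001 (3 bits).
Byte 2: 0xBF = 10111111 (10xxxxxx ✓), payload 111111.
Byte 3: 0x83 = 10000011 (10xxxxxx ✓), payload 000011.
Byte 4: 0x97 = 10010111 (10xxxxxx ✓), payload 010111.
Concatenate: 001111111000011010111 = 0x7F0D7 (21 bits → U+7F0D7).

U+7F0D7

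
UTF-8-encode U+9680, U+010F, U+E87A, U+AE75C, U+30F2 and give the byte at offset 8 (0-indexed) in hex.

U+9680 → 3-byte form E9 9A 80 at offsets 0–2.
U+010F → 2-byte form C4 8F at offsets 3–4.
U+E87A → 3-byte form EE A1 BA at offsets 5–7.
U+AE75C → 4-byte form F2 AE 9D 9C at offsets 8–11.
Offset 8 falls in char 4's range; it's byte 1 of F2 AE 9D 9C = 0xF2.

0xF2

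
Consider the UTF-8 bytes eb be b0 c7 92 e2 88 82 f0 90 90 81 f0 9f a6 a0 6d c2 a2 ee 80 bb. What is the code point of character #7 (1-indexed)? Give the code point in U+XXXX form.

U+00A2

Offset 0: leading byte 0xEB = 11101011 → 3-byte char #1 = EB BE B0.
Offset 3: leading byte 0xC7 = 11000111 → 2-byte char #2 = C7 92.
Offset 5: leading byte 0xE2 = 11100010 → 3-byte char #3 = E2 88 82.
Offset 8: leading byte 0xF0 = 11110000 → 4-byte char #4 = F0 90 90 81.
Offset 12: leading byte 0xF0 = 11110000 → 4-byte char #5 = F0 9F A6 A0.
Offset 16: leading byte 0x6D = 01101101 → 1-byte char #6 = 6D.
Offset 17: leading byte 0xC2 = 11000010 → 2-byte char #7 = C2 A2.
Leading byte 0xC2 = 11000010 matches 110xxxxx → 2-byte sequence.
Byte 1: 0xC2 = 11000010, payload 00010 (5 bits).
Byte 2: 0xA2 = 10100010 (10xxxxxx ✓), payload 100010.
Concatenate: 00010100010 = 0xA2 (11 bits → U+00A2).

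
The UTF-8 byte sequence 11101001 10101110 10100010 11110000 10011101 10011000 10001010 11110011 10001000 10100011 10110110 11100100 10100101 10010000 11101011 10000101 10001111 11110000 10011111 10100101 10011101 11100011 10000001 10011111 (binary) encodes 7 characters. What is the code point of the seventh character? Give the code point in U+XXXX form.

Offset 0: leading byte 0xE9 = 11101001 → 3-byte char #1 = E9 AE A2.
Offset 3: leading byte 0xF0 = 11110000 → 4-byte char #2 = F0 9D 98 8A.
Offset 7: leading byte 0xF3 = 11110011 → 4-byte char #3 = F3 88 A3 B6.
Offset 11: leading byte 0xE4 = 11100100 → 3-byte char #4 = E4 A5 90.
Offset 14: leading byte 0xEB = 11101011 → 3-byte char #5 = EB 85 8F.
Offset 17: leading byte 0xF0 = 11110000 → 4-byte char #6 = F0 9F A5 9D.
Offset 21: leading byte 0xE3 = 11100011 → 3-byte char #7 = E3 81 9F.
Leading byte 0xE3 = 11100011 matches 1110xxxx → 3-byte sequence.
Byte 1: 0xE3 = 11100011, payload 0011 (4 bits).
Byte 2: 0x81 = 10000001 (10xxxxxx ✓), payload 000001.
Byte 3: 0x9F = 10011111 (10xxxxxx ✓), payload 011111.
Concatenate: 0011000001011111 = 0x305F (16 bits → U+305F).

U+305F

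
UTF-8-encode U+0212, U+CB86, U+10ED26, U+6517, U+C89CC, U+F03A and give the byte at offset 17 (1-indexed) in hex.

1-indexed offset 17 is 0-indexed offset 16.
U+0212 → 2-byte form C8 92 at offsets 0–1.
U+CB86 → 3-byte form EC AE 86 at offsets 2–4.
U+10ED26 → 4-byte form F4 8E B4 A6 at offsets 5–8.
U+6517 → 3-byte form E6 94 97 at offsets 9–11.
U+C89CC → 4-byte form F3 88 A7 8C at offsets 12–15.
U+F03A → 3-byte form EF 80 BA at offsets 16–18.
Offset 16 falls in char 6's range; it's byte 1 of EF 80 BA = 0xEF.

0xEF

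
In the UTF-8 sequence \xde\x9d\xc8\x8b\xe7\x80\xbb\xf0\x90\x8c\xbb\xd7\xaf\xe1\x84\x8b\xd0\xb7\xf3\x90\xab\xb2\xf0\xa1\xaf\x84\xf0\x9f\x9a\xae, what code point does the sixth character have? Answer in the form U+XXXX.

Offset 0: leading byte 0xDE = 11011110 → 2-byte char #1 = DE 9D.
Offset 2: leading byte 0xC8 = 11001000 → 2-byte char #2 = C8 8B.
Offset 4: leading byte 0xE7 = 11100111 → 3-byte char #3 = E7 80 BB.
Offset 7: leading byte 0xF0 = 11110000 → 4-byte char #4 = F0 90 8C BB.
Offset 11: leading byte 0xD7 = 11010111 → 2-byte char #5 = D7 AF.
Offset 13: leading byte 0xE1 = 11100001 → 3-byte char #6 = E1 84 8B.
Leading byte 0xE1 = 11100001 matches 1110xxxx → 3-byte sequence.
Byte 1: 0xE1 = 11100001, payload 0001 (4 bits).
Byte 2: 0x84 = 10000100 (10xxxxxx ✓), payload 000100.
Byte 3: 0x8B = 10001011 (10xxxxxx ✓), payload 001011.
Concatenate: 0001000100001011 = 0x110B (16 bits → U+110B).

U+110B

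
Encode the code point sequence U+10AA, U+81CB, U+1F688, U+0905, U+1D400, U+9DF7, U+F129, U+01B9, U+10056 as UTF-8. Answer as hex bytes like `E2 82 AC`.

E1 82 AA E8 87 8B F0 9F 9A 88 E0 A4 85 F0 9D 90 80 E9 B7 B7 EF 84 A9 C6 B9 F0 90 81 96

U+10AA: 3-byte form → E1 82 AA.
U+81CB: 3-byte form → E8 87 8B.
U+1F688: 4-byte form → F0 9F 9A 88.
U+0905: 3-byte form → E0 A4 85.
U+1D400: 4-byte form → F0 9D 90 80.
U+9DF7: 3-byte form → E9 B7 B7.
U+F129: 3-byte form → EF 84 A9.
U+01B9: 2-byte form → C6 B9.
U+10056: 4-byte form → F0 90 81 96.
Concatenated (29 bytes): E1 82 AA E8 87 8B F0 9F 9A 88 E0 A4 85 F0 9D 90 80 E9 B7 B7 EF 84 A9 C6 B9 F0 90 81 96.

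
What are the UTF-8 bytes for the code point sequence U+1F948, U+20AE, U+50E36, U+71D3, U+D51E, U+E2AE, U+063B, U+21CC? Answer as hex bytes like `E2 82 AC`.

F0 9F A5 88 E2 82 AE F1 90 B8 B6 E7 87 93 ED 94 9E EE 8A AE D8 BB E2 87 8C

U+1F948: 4-byte form → F0 9F A5 88.
U+20AE: 3-byte form → E2 82 AE.
U+50E36: 4-byte form → F1 90 B8 B6.
U+71D3: 3-byte form → E7 87 93.
U+D51E: 3-byte form → ED 94 9E.
U+E2AE: 3-byte form → EE 8A AE.
U+063B: 2-byte form → D8 BB.
U+21CC: 3-byte form → E2 87 8C.
Concatenated (25 bytes): F0 9F A5 88 E2 82 AE F1 90 B8 B6 E7 87 93 ED 94 9E EE 8A AE D8 BB E2 87 8C.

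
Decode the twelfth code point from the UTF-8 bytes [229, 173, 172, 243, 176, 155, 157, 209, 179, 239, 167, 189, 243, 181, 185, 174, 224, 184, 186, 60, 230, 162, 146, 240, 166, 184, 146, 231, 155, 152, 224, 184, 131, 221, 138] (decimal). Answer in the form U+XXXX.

U+074A

Offset 0: leading byte 0xE5 = 11100101 → 3-byte char #1 = E5 AD AC.
Offset 3: leading byte 0xF3 = 11110011 → 4-byte char #2 = F3 B0 9B 9D.
Offset 7: leading byte 0xD1 = 11010001 → 2-byte char #3 = D1 B3.
Offset 9: leading byte 0xEF = 11101111 → 3-byte char #4 = EF A7 BD.
Offset 12: leading byte 0xF3 = 11110011 → 4-byte char #5 = F3 B5 B9 AE.
Offset 16: leading byte 0xE0 = 11100000 → 3-byte char #6 = E0 B8 BA.
Offset 19: leading byte 0x3C = 00111100 → 1-byte char #7 = 3C.
Offset 20: leading byte 0xE6 = 11100110 → 3-byte char #8 = E6 A2 92.
Offset 23: leading byte 0xF0 = 11110000 → 4-byte char #9 = F0 A6 B8 92.
Offset 27: leading byte 0xE7 = 11100111 → 3-byte char #10 = E7 9B 98.
Offset 30: leading byte 0xE0 = 11100000 → 3-byte char #11 = E0 B8 83.
Offset 33: leading byte 0xDD = 11011101 → 2-byte char #12 = DD 8A.
Leading byte 0xDD = 11011101 matches 110xxxxx → 2-byte sequence.
Byte 1: 0xDD = 11011101, payload 11101 (5 bits).
Byte 2: 0x8A = 10001010 (10xxxxxx ✓), payload 001010.
Concatenate: 11101001010 = 0x74A (11 bits → U+074A).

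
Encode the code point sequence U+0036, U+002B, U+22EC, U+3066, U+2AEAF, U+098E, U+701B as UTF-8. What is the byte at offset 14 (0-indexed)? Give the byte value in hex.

U+0036 → 1-byte form 36 at offsets 0–0.
U+002B → 1-byte form 2B at offsets 1–1.
U+22EC → 3-byte form E2 8B AC at offsets 2–4.
U+3066 → 3-byte form E3 81 A6 at offsets 5–7.
U+2AEAF → 4-byte form F0 AA BA AF at offsets 8–11.
U+098E → 3-byte form E0 A6 8E at offsets 12–14.
Offset 14 falls in char 6's range; it's byte 3 of E0 A6 8E = 0x8E.

0x8E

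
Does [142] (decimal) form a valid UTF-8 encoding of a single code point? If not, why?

Byte 0x8E = 10001110 has the form 10xxxxxx — a continuation byte — but there is no preceding leading byte.

invalid (continuation byte with no leading byte)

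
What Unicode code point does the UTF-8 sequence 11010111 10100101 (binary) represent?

Leading byte 0xD7 = 11010111 matches 110xxxxx → 2-byte sequence.
Byte 1: 0xD7 = 11010111, payload 10111 (5 bits).
Byte 2: 0xA5 = 10100101 (10xxxxxx ✓), payload 100101.
Concatenate: 10111100101 = 0x5E5 (11 bits → U+05E5).

U+05E5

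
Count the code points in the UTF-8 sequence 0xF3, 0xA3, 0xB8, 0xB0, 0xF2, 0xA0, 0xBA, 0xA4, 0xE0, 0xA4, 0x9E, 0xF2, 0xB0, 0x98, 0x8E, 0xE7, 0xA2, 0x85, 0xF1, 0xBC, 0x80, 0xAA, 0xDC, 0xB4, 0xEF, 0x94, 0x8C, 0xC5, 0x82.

Byte at offset 0: 0xF3 = 11110011 → 4-byte char (#1). Advance 4.
Byte at offset 4: 0xF2 = 11110010 → 4-byte char (#2). Advance 4.
Byte at offset 8: 0xE0 = 11100000 → 3-byte char (#3). Advance 3.
Byte at offset 11: 0xF2 = 11110010 → 4-byte char (#4). Advance 4.
Byte at offset 15: 0xE7 = 11100111 → 3-byte char (#5). Advance 3.
Byte at offset 18: 0xF1 = 11110001 → 4-byte char (#6). Advance 4.
Byte at offset 22: 0xDC = 11011100 → 2-byte char (#7). Advance 2.
Byte at offset 24: 0xEF = 11101111 → 3-byte char (#8). Advance 3.
Byte at offset 27: 0xC5 = 11000101 → 2-byte char (#9). Advance 2.
Reached end at offset 29 after 9 code points.

9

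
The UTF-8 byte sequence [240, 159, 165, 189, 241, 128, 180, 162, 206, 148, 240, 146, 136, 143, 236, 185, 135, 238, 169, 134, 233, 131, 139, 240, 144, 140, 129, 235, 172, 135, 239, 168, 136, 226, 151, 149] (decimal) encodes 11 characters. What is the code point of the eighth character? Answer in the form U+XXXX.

Offset 0: leading byte 0xF0 = 11110000 → 4-byte char #1 = F0 9F A5 BD.
Offset 4: leading byte 0xF1 = 11110001 → 4-byte char #2 = F1 80 B4 A2.
Offset 8: leading byte 0xCE = 11001110 → 2-byte char #3 = CE 94.
Offset 10: leading byte 0xF0 = 11110000 → 4-byte char #4 = F0 92 88 8F.
Offset 14: leading byte 0xEC = 11101100 → 3-byte char #5 = EC B9 87.
Offset 17: leading byte 0xEE = 11101110 → 3-byte char #6 = EE A9 86.
Offset 20: leading byte 0xE9 = 11101001 → 3-byte char #7 = E9 83 8B.
Offset 23: leading byte 0xF0 = 11110000 → 4-byte char #8 = F0 90 8C 81.
Leading byte 0xF0 = 11110000 matches 11110xxx → 4-byte sequence.
Byte 1: 0xF0 = 11110000, payload 000 (3 bits).
Byte 2: 0x90 = 10010000 (10xxxxxx ✓), payload 010000.
Byte 3: 0x8C = 10001100 (10xxxxxx ✓), payload 001100.
Byte 4: 0x81 = 10000001 (10xxxxxx ✓), payload 000001.
Concatenate: 000010000001100000001 = 0x10301 (21 bits → U+10301).

U+10301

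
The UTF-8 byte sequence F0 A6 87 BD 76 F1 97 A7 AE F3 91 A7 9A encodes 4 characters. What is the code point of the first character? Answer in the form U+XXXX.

Offset 0: leading byte 0xF0 = 11110000 → 4-byte char #1 = F0 A6 87 BD.
Leading byte 0xF0 = 11110000 matches 11110xxx → 4-byte sequence.
Byte 1: 0xF0 = 11110000, payload 000 (3 bits).
Byte 2: 0xA6 = 10100110 (10xxxxxx ✓), payload 100110.
Byte 3: 0x87 = 10000111 (10xxxxxx ✓), payload 000111.
Byte 4: 0xBD = 10111101 (10xxxxxx ✓), payload 111101.
Concatenate: 000100110000111111101 = 0x261FD (21 bits → U+261FD).

U+261FD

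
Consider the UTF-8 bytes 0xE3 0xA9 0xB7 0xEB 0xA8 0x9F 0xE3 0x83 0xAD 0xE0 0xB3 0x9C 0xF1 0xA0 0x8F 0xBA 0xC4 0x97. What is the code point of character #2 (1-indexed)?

Offset 0: leading byte 0xE3 = 11100011 → 3-byte char #1 = E3 A9 B7.
Offset 3: leading byte 0xEB = 11101011 → 3-byte char #2 = EB A8 9F.
Leading byte 0xEB = 11101011 matches 1110xxxx → 3-byte sequence.
Byte 1: 0xEB = 11101011, payload 1011 (4 bits).
Byte 2: 0xA8 = 10101000 (10xxxxxx ✓), payload 101000.
Byte 3: 0x9F = 10011111 (10xxxxxx ✓), payload 011111.
Concatenate: 1011101000011111 = 0xBA1F (16 bits → U+BA1F).

U+BA1F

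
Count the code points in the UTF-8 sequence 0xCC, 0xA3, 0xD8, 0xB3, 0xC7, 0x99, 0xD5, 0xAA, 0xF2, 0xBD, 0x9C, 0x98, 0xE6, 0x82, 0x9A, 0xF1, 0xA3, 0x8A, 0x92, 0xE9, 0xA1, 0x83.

8

Byte at offset 0: 0xCC = 11001100 → 2-byte char (#1). Advance 2.
Byte at offset 2: 0xD8 = 11011000 → 2-byte char (#2). Advance 2.
Byte at offset 4: 0xC7 = 11000111 → 2-byte char (#3). Advance 2.
Byte at offset 6: 0xD5 = 11010101 → 2-byte char (#4). Advance 2.
Byte at offset 8: 0xF2 = 11110010 → 4-byte char (#5). Advance 4.
Byte at offset 12: 0xE6 = 11100110 → 3-byte char (#6). Advance 3.
Byte at offset 15: 0xF1 = 11110001 → 4-byte char (#7). Advance 4.
Byte at offset 19: 0xE9 = 11101001 → 3-byte char (#8). Advance 3.
Reached end at offset 22 after 8 code points.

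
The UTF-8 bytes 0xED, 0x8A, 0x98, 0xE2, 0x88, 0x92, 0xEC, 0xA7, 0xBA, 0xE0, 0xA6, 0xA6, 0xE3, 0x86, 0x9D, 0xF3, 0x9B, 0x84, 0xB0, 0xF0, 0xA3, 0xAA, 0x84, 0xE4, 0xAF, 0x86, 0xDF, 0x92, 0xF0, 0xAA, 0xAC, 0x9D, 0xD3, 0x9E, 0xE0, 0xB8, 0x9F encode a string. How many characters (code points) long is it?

12

Byte at offset 0: 0xED = 11101101 → 3-byte char (#1). Advance 3.
Byte at offset 3: 0xE2 = 11100010 → 3-byte char (#2). Advance 3.
Byte at offset 6: 0xEC = 11101100 → 3-byte char (#3). Advance 3.
Byte at offset 9: 0xE0 = 11100000 → 3-byte char (#4). Advance 3.
Byte at offset 12: 0xE3 = 11100011 → 3-byte char (#5). Advance 3.
Byte at offset 15: 0xF3 = 11110011 → 4-byte char (#6). Advance 4.
Byte at offset 19: 0xF0 = 11110000 → 4-byte char (#7). Advance 4.
Byte at offset 23: 0xE4 = 11100100 → 3-byte char (#8). Advance 3.
Byte at offset 26: 0xDF = 11011111 → 2-byte char (#9). Advance 2.
Byte at offset 28: 0xF0 = 11110000 → 4-byte char (#10). Advance 4.
Byte at offset 32: 0xD3 = 11010011 → 2-byte char (#11). Advance 2.
Byte at offset 34: 0xE0 = 11100000 → 3-byte char (#12). Advance 3.
Reached end at offset 37 after 12 code points.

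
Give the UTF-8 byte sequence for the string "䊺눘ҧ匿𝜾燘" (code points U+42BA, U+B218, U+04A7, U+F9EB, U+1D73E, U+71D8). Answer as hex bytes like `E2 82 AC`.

U+42BA: 3-byte form → E4 8A BA.
U+B218: 3-byte form → EB 88 98.
U+04A7: 2-byte form → D2 A7.
U+F9EB: 3-byte form → EF A7 AB.
U+1D73E: 4-byte form → F0 9D 9C BE.
U+71D8: 3-byte form → E7 87 98.
Concatenated (18 bytes): E4 8A BA EB 88 98 D2 A7 EF A7 AB F0 9D 9C BE E7 87 98.

E4 8A BA EB 88 98 D2 A7 EF A7 AB F0 9D 9C BE E7 87 98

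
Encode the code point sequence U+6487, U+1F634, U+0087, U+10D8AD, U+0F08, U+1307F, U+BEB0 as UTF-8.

E6 92 87 F0 9F 98 B4 C2 87 F4 8D A2 AD E0 BC 88 F0 93 81 BF EB BA B0

U+6487: 3-byte form → E6 92 87.
U+1F634: 4-byte form → F0 9F 98 B4.
U+0087: 2-byte form → C2 87.
U+10D8AD: 4-byte form → F4 8D A2 AD.
U+0F08: 3-byte form → E0 BC 88.
U+1307F: 4-byte form → F0 93 81 BF.
U+BEB0: 3-byte form → EB BA B0.
Concatenated (23 bytes): E6 92 87 F0 9F 98 B4 C2 87 F4 8D A2 AD E0 BC 88 F0 93 81 BF EB BA B0.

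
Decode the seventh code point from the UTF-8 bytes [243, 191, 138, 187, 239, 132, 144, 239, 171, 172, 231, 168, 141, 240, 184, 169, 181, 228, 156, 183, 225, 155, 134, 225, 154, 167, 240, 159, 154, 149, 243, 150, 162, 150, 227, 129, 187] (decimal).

U+16C6

Offset 0: leading byte 0xF3 = 11110011 → 4-byte char #1 = F3 BF 8A BB.
Offset 4: leading byte 0xEF = 11101111 → 3-byte char #2 = EF 84 90.
Offset 7: leading byte 0xEF = 11101111 → 3-byte char #3 = EF AB AC.
Offset 10: leading byte 0xE7 = 11100111 → 3-byte char #4 = E7 A8 8D.
Offset 13: leading byte 0xF0 = 11110000 → 4-byte char #5 = F0 B8 A9 B5.
Offset 17: leading byte 0xE4 = 11100100 → 3-byte char #6 = E4 9C B7.
Offset 20: leading byte 0xE1 = 11100001 → 3-byte char #7 = E1 9B 86.
Leading byte 0xE1 = 11100001 matches 1110xxxx → 3-byte sequence.
Byte 1: 0xE1 = 11100001, payload 0001 (4 bits).
Byte 2: 0x9B = 10011011 (10xxxxxx ✓), payload 011011.
Byte 3: 0x86 = 10000110 (10xxxxxx ✓), payload 000110.
Concatenate: 0001011011000110 = 0x16C6 (16 bits → U+16C6).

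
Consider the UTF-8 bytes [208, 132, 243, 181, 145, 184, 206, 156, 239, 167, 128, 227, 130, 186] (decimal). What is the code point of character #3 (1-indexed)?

Offset 0: leading byte 0xD0 = 11010000 → 2-byte char #1 = D0 84.
Offset 2: leading byte 0xF3 = 11110011 → 4-byte char #2 = F3 B5 91 B8.
Offset 6: leading byte 0xCE = 11001110 → 2-byte char #3 = CE 9C.
Leading byte 0xCE = 11001110 matches 110xxxxx → 2-byte sequence.
Byte 1: 0xCE = 11001110, payload 01110 (5 bits).
Byte 2: 0x9C = 10011100 (10xxxxxx ✓), payload 011100.
Concatenate: 01110011100 = 0x39C (11 bits → U+039C).

U+039C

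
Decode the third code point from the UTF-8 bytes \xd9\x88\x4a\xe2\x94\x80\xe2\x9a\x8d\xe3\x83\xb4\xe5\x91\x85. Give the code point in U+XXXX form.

U+2500

Offset 0: leading byte 0xD9 = 11011001 → 2-byte char #1 = D9 88.
Offset 2: leading byte 0x4A = 01001010 → 1-byte char #2 = 4A.
Offset 3: leading byte 0xE2 = 11100010 → 3-byte char #3 = E2 94 80.
Leading byte 0xE2 = 11100010 matches 1110xxxx → 3-byte sequence.
Byte 1: 0xE2 = 11100010, payload 0010 (4 bits).
Byte 2: 0x94 = 10010100 (10xxxxxx ✓), payload 010100.
Byte 3: 0x80 = 10000000 (10xxxxxx ✓), payload 000000.
Concatenate: 0010010100000000 = 0x2500 (16 bits → U+2500).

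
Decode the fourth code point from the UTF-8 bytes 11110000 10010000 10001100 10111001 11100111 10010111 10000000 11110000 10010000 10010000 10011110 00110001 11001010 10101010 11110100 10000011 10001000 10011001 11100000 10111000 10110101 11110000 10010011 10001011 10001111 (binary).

Offset 0: leading byte 0xF0 = 11110000 → 4-byte char #1 = F0 90 8C B9.
Offset 4: leading byte 0xE7 = 11100111 → 3-byte char #2 = E7 97 80.
Offset 7: leading byte 0xF0 = 11110000 → 4-byte char #3 = F0 90 90 9E.
Offset 11: leading byte 0x31 = 00110001 → 1-byte char #4 = 31.
Leading byte 0x31 = 00110001 matches 0xxxxxxx → 1-byte sequence.
Byte 1: 0x31 = 00110001, payload 0110001 (7 bits).
Concatenate: 0110001 = 0x31 (7 bits → U+0031).

U+0031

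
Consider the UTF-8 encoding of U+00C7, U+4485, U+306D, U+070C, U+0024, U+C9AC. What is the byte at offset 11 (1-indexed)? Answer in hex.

1-indexed offset 11 is 0-indexed offset 10.
U+00C7 → 2-byte form C3 87 at offsets 0–1.
U+4485 → 3-byte form E4 92 85 at offsets 2–4.
U+306D → 3-byte form E3 81 AD at offsets 5–7.
U+070C → 2-byte form DC 8C at offsets 8–9.
U+0024 → 1-byte form 24 at offsets 10–10.
Offset 10 falls in char 5's range; it's byte 1 of 24 = 0x24.

0x24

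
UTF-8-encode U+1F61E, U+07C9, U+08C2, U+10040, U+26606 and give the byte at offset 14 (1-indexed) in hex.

0xF0

1-indexed offset 14 is 0-indexed offset 13.
U+1F61E → 4-byte form F0 9F 98 9E at offsets 0–3.
U+07C9 → 2-byte form DF 89 at offsets 4–5.
U+08C2 → 3-byte form E0 A3 82 at offsets 6–8.
U+10040 → 4-byte form F0 90 81 80 at offsets 9–12.
U+26606 → 4-byte form F0 A6 98 86 at offsets 13–16.
Offset 13 falls in char 5's range; it's byte 1 of F0 A6 98 86 = 0xF0.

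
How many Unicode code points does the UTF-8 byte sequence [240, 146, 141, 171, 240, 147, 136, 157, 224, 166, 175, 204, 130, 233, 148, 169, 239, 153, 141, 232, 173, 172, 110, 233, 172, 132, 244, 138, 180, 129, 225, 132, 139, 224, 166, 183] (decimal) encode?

Byte at offset 0: 0xF0 = 11110000 → 4-byte char (#1). Advance 4.
Byte at offset 4: 0xF0 = 11110000 → 4-byte char (#2). Advance 4.
Byte at offset 8: 0xE0 = 11100000 → 3-byte char (#3). Advance 3.
Byte at offset 11: 0xCC = 11001100 → 2-byte char (#4). Advance 2.
Byte at offset 13: 0xE9 = 11101001 → 3-byte char (#5). Advance 3.
Byte at offset 16: 0xEF = 11101111 → 3-byte char (#6). Advance 3.
Byte at offset 19: 0xE8 = 11101000 → 3-byte char (#7). Advance 3.
Byte at offset 22: 0x6E = 01101110 → 1-byte char (#8). Advance 1.
Byte at offset 23: 0xE9 = 11101001 → 3-byte char (#9). Advance 3.
Byte at offset 26: 0xF4 = 11110100 → 4-byte char (#10). Advance 4.
Byte at offset 30: 0xE1 = 11100001 → 3-byte char (#11). Advance 3.
Byte at offset 33: 0xE0 = 11100000 → 3-byte char (#12). Advance 3.
Reached end at offset 36 after 12 code points.

12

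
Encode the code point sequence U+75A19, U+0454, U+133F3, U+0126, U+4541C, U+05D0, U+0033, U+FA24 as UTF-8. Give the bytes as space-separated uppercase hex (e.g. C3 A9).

F1 B5 A8 99 D1 94 F0 93 8F B3 C4 A6 F1 85 90 9C D7 90 33 EF A8 A4

U+75A19: 4-byte form → F1 B5 A8 99.
U+0454: 2-byte form → D1 94.
U+133F3: 4-byte form → F0 93 8F B3.
U+0126: 2-byte form → C4 A6.
U+4541C: 4-byte form → F1 85 90 9C.
U+05D0: 2-byte form → D7 90.
U+0033: 1-byte form → 33.
U+FA24: 3-byte form → EF A8 A4.
Concatenated (22 bytes): F1 B5 A8 99 D1 94 F0 93 8F B3 C4 A6 F1 85 90 9C D7 90 33 EF A8 A4.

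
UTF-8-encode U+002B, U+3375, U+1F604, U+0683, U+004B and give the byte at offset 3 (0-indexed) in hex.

0xB5

U+002B → 1-byte form 2B at offsets 0–0.
U+3375 → 3-byte form E3 8D B5 at offsets 1–3.
Offset 3 falls in char 2's range; it's byte 3 of E3 8D B5 = 0xB5.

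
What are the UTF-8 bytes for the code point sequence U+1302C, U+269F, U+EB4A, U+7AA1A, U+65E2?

F0 93 80 AC E2 9A 9F EE AD 8A F1 BA A8 9A E6 97 A2

U+1302C: 4-byte form → F0 93 80 AC.
U+269F: 3-byte form → E2 9A 9F.
U+EB4A: 3-byte form → EE AD 8A.
U+7AA1A: 4-byte form → F1 BA A8 9A.
U+65E2: 3-byte form → E6 97 A2.
Concatenated (17 bytes): F0 93 80 AC E2 9A 9F EE AD 8A F1 BA A8 9A E6 97 A2.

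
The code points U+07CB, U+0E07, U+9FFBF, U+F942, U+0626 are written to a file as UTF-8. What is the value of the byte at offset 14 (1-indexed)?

0xA6

1-indexed offset 14 is 0-indexed offset 13.
U+07CB → 2-byte form DF 8B at offsets 0–1.
U+0E07 → 3-byte form E0 B8 87 at offsets 2–4.
U+9FFBF → 4-byte form F2 9F BE BF at offsets 5–8.
U+F942 → 3-byte form EF A5 82 at offsets 9–11.
U+0626 → 2-byte form D8 A6 at offsets 12–13.
Offset 13 falls in char 5's range; it's byte 2 of D8 A6 = 0xA6.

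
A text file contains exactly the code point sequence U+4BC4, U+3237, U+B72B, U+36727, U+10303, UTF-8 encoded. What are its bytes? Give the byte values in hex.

E4 AF 84 E3 88 B7 EB 9C AB F0 B6 9C A7 F0 90 8C 83

U+4BC4: 3-byte form → E4 AF 84.
U+3237: 3-byte form → E3 88 B7.
U+B72B: 3-byte form → EB 9C AB.
U+36727: 4-byte form → F0 B6 9C A7.
U+10303: 4-byte form → F0 90 8C 83.
Concatenated (17 bytes): E4 AF 84 E3 88 B7 EB 9C AB F0 B6 9C A7 F0 90 8C 83.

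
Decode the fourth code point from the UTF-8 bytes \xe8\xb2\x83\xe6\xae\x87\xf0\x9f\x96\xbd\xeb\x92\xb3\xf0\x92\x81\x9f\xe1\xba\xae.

Offset 0: leading byte 0xE8 = 11101000 → 3-byte char #1 = E8 B2 83.
Offset 3: leading byte 0xE6 = 11100110 → 3-byte char #2 = E6 AE 87.
Offset 6: leading byte 0xF0 = 11110000 → 4-byte char #3 = F0 9F 96 BD.
Offset 10: leading byte 0xEB = 11101011 → 3-byte char #4 = EB 92 B3.
Leading byte 0xEB = 11101011 matches 1110xxxx → 3-byte sequence.
Byte 1: 0xEB = 11101011, payload 1011 (4 bits).
Byte 2: 0x92 = 10010010 (10xxxxxx ✓), payload 010010.
Byte 3: 0xB3 = 10110011 (10xxxxxx ✓), payload 110011.
Concatenate: 1011010010110011 = 0xB4B3 (16 bits → U+B4B3).

U+B4B3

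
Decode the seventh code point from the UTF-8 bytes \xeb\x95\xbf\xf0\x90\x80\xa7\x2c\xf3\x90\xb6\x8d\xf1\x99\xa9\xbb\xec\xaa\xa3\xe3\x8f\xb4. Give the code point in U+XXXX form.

U+33F4

Offset 0: leading byte 0xEB = 11101011 → 3-byte char #1 = EB 95 BF.
Offset 3: leading byte 0xF0 = 11110000 → 4-byte char #2 = F0 90 80 A7.
Offset 7: leading byte 0x2C = 00101100 → 1-byte char #3 = 2C.
Offset 8: leading byte 0xF3 = 11110011 → 4-byte char #4 = F3 90 B6 8D.
Offset 12: leading byte 0xF1 = 11110001 → 4-byte char #5 = F1 99 A9 BB.
Offset 16: leading byte 0xEC = 11101100 → 3-byte char #6 = EC AA A3.
Offset 19: leading byte 0xE3 = 11100011 → 3-byte char #7 = E3 8F B4.
Leading byte 0xE3 = 11100011 matches 1110xxxx → 3-byte sequence.
Byte 1: 0xE3 = 11100011, payload 0011 (4 bits).
Byte 2: 0x8F = 10001111 (10xxxxxx ✓), payload 001111.
Byte 3: 0xB4 = 10110100 (10xxxxxx ✓), payload 110100.
Concatenate: 0011001111110100 = 0x33F4 (16 bits → U+33F4).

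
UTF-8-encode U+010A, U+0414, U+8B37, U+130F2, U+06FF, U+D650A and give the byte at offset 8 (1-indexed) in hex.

1-indexed offset 8 is 0-indexed offset 7.
U+010A → 2-byte form C4 8A at offsets 0–1.
U+0414 → 2-byte form D0 94 at offsets 2–3.
U+8B37 → 3-byte form E8 AC B7 at offsets 4–6.
U+130F2 → 4-byte form F0 93 83 B2 at offsets 7–10.
Offset 7 falls in char 4's range; it's byte 1 of F0 93 83 B2 = 0xF0.

0xF0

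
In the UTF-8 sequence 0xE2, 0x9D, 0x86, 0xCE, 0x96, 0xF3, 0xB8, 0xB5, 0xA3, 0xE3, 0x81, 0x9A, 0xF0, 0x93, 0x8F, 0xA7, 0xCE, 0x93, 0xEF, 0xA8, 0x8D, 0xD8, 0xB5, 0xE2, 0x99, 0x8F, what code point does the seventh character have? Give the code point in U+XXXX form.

U+FA0D

Offset 0: leading byte 0xE2 = 11100010 → 3-byte char #1 = E2 9D 86.
Offset 3: leading byte 0xCE = 11001110 → 2-byte char #2 = CE 96.
Offset 5: leading byte 0xF3 = 11110011 → 4-byte char #3 = F3 B8 B5 A3.
Offset 9: leading byte 0xE3 = 11100011 → 3-byte char #4 = E3 81 9A.
Offset 12: leading byte 0xF0 = 11110000 → 4-byte char #5 = F0 93 8F A7.
Offset 16: leading byte 0xCE = 11001110 → 2-byte char #6 = CE 93.
Offset 18: leading byte 0xEF = 11101111 → 3-byte char #7 = EF A8 8D.
Leading byte 0xEF = 11101111 matches 1110xxxx → 3-byte sequence.
Byte 1: 0xEF = 11101111, payload 1111 (4 bits).
Byte 2: 0xA8 = 10101000 (10xxxxxx ✓), payload 101000.
Byte 3: 0x8D = 10001101 (10xxxxxx ✓), payload 001101.
Concatenate: 1111101000001101 = 0xFA0D (16 bits → U+FA0D).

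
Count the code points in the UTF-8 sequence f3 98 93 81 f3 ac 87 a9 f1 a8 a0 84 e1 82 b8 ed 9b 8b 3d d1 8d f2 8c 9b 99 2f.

Byte at offset 0: 0xF3 = 11110011 → 4-byte char (#1). Advance 4.
Byte at offset 4: 0xF3 = 11110011 → 4-byte char (#2). Advance 4.
Byte at offset 8: 0xF1 = 11110001 → 4-byte char (#3). Advance 4.
Byte at offset 12: 0xE1 = 11100001 → 3-byte char (#4). Advance 3.
Byte at offset 15: 0xED = 11101101 → 3-byte char (#5). Advance 3.
Byte at offset 18: 0x3D = 00111101 → 1-byte char (#6). Advance 1.
Byte at offset 19: 0xD1 = 11010001 → 2-byte char (#7). Advance 2.
Byte at offset 21: 0xF2 = 11110010 → 4-byte char (#8). Advance 4.
Byte at offset 25: 0x2F = 00101111 → 1-byte char (#9). Advance 1.
Reached end at offset 26 after 9 code points.

9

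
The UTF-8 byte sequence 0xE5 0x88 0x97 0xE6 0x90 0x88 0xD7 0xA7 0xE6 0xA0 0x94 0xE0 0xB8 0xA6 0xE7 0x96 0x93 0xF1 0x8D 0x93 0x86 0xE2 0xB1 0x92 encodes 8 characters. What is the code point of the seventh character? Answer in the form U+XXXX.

U+4D4C6

Offset 0: leading byte 0xE5 = 11100101 → 3-byte char #1 = E5 88 97.
Offset 3: leading byte 0xE6 = 11100110 → 3-byte char #2 = E6 90 88.
Offset 6: leading byte 0xD7 = 11010111 → 2-byte char #3 = D7 A7.
Offset 8: leading byte 0xE6 = 11100110 → 3-byte char #4 = E6 A0 94.
Offset 11: leading byte 0xE0 = 11100000 → 3-byte char #5 = E0 B8 A6.
Offset 14: leading byte 0xE7 = 11100111 → 3-byte char #6 = E7 96 93.
Offset 17: leading byte 0xF1 = 11110001 → 4-byte char #7 = F1 8D 93 86.
Leading byte 0xF1 = 11110001 matches 11110xxx → 4-byte sequence.
Byte 1: 0xF1 = 11110001, payload 001 (3 bits).
Byte 2: 0x8D = 10001101 (10xxxxxx ✓), payload 001101.
Byte 3: 0x93 = 10010011 (10xxxxxx ✓), payload 010011.
Byte 4: 0x86 = 10000110 (10xxxxxx ✓), payload 000110.
Concatenate: 001001101010011000110 = 0x4D4C6 (21 bits → U+4D4C6).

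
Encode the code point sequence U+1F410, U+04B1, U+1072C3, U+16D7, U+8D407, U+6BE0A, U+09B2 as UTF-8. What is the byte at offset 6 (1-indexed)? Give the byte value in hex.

0xB1

1-indexed offset 6 is 0-indexed offset 5.
U+1F410 → 4-byte form F0 9F 90 90 at offsets 0–3.
U+04B1 → 2-byte form D2 B1 at offsets 4–5.
Offset 5 falls in char 2's range; it's byte 2 of D2 B1 = 0xB1.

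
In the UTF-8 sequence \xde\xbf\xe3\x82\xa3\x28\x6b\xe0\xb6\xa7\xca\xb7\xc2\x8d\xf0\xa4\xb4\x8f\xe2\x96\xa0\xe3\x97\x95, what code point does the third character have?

Offset 0: leading byte 0xDE = 11011110 → 2-byte char #1 = DE BF.
Offset 2: leading byte 0xE3 = 11100011 → 3-byte char #2 = E3 82 A3.
Offset 5: leading byte 0x28 = 00101000 → 1-byte char #3 = 28.
Leading byte 0x28 = 00101000 matches 0xxxxxxx → 1-byte sequence.
Byte 1: 0x28 = 00101000, payload 0101000 (7 bits).
Concatenate: 0101000 = 0x28 (7 bits → U+0028).

U+0028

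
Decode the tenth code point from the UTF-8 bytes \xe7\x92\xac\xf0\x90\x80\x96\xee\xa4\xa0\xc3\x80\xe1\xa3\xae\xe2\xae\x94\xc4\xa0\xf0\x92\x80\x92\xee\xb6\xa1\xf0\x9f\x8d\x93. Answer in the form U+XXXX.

Offset 0: leading byte 0xE7 = 11100111 → 3-byte char #1 = E7 92 AC.
Offset 3: leading byte 0xF0 = 11110000 → 4-byte char #2 = F0 90 80 96.
Offset 7: leading byte 0xEE = 11101110 → 3-byte char #3 = EE A4 A0.
Offset 10: leading byte 0xC3 = 11000011 → 2-byte char #4 = C3 80.
Offset 12: leading byte 0xE1 = 11100001 → 3-byte char #5 = E1 A3 AE.
Offset 15: leading byte 0xE2 = 11100010 → 3-byte char #6 = E2 AE 94.
Offset 18: leading byte 0xC4 = 11000100 → 2-byte char #7 = C4 A0.
Offset 20: leading byte 0xF0 = 11110000 → 4-byte char #8 = F0 92 80 92.
Offset 24: leading byte 0xEE = 11101110 → 3-byte char #9 = EE B6 A1.
Offset 27: leading byte 0xF0 = 11110000 → 4-byte char #10 = F0 9F 8D 93.
Leading byte 0xF0 = 11110000 matches 11110xxx → 4-byte sequence.
Byte 1: 0xF0 = 11110000, payload 000 (3 bits).
Byte 2: 0x9F = 10011111 (10xxxxxx ✓), payload 011111.
Byte 3: 0x8D = 10001101 (10xxxxxx ✓), payload 001101.
Byte 4: 0x93 = 10010011 (10xxxxxx ✓), payload 010011.
Concatenate: 000011111001101010011 = 0x1F353 (21 bits → U+1F353).

U+1F353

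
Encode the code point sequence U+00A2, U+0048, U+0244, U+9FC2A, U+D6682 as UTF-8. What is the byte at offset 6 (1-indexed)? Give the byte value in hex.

0xF2

1-indexed offset 6 is 0-indexed offset 5.
U+00A2 → 2-byte form C2 A2 at offsets 0–1.
U+0048 → 1-byte form 48 at offsets 2–2.
U+0244 → 2-byte form C9 84 at offsets 3–4.
U+9FC2A → 4-byte form F2 9F B0 AA at offsets 5–8.
Offset 5 falls in char 4's range; it's byte 1 of F2 9F B0 AA = 0xF2.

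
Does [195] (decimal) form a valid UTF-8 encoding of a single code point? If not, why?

Leading byte 0xC3 = 11000011 → 2-byte form, but only 1 byte is present.

invalid (sequence truncated)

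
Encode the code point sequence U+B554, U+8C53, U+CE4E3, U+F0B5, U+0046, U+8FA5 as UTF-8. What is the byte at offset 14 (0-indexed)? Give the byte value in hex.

0xE8

U+B554 → 3-byte form EB 95 94 at offsets 0–2.
U+8C53 → 3-byte form E8 B1 93 at offsets 3–5.
U+CE4E3 → 4-byte form F3 8E 93 A3 at offsets 6–9.
U+F0B5 → 3-byte form EF 82 B5 at offsets 10–12.
U+0046 → 1-byte form 46 at offsets 13–13.
U+8FA5 → 3-byte form E8 BE A5 at offsets 14–16.
Offset 14 falls in char 6's range; it's byte 1 of E8 BE A5 = 0xE8.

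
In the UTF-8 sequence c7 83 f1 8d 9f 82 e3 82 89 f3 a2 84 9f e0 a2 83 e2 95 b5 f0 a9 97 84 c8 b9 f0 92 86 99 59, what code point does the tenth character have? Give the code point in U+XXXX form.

Offset 0: leading byte 0xC7 = 11000111 → 2-byte char #1 = C7 83.
Offset 2: leading byte 0xF1 = 11110001 → 4-byte char #2 = F1 8D 9F 82.
Offset 6: leading byte 0xE3 = 11100011 → 3-byte char #3 = E3 82 89.
Offset 9: leading byte 0xF3 = 11110011 → 4-byte char #4 = F3 A2 84 9F.
Offset 13: leading byte 0xE0 = 11100000 → 3-byte char #5 = E0 A2 83.
Offset 16: leading byte 0xE2 = 11100010 → 3-byte char #6 = E2 95 B5.
Offset 19: leading byte 0xF0 = 11110000 → 4-byte char #7 = F0 A9 97 84.
Offset 23: leading byte 0xC8 = 11001000 → 2-byte char #8 = C8 B9.
Offset 25: leading byte 0xF0 = 11110000 → 4-byte char #9 = F0 92 86 99.
Offset 29: leading byte 0x59 = 01011001 → 1-byte char #10 = 59.
Leading byte 0x59 = 01011001 matches 0xxxxxxx → 1-byte sequence.
Byte 1: 0x59 = 01011001, payload 1011001 (7 bits).
Concatenate: 1011001 = 0x59 (7 bits → U+0059).

U+0059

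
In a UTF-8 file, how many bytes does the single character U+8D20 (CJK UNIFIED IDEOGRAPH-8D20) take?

3

U+8D20 = 0x8D20. UTF-8 uses 1 byte below 0x80, 2 below 0x800, 3 below 0x10000, 4 up to 0x10FFFF. 0x8D20 is in U+0800–U+FFFF → 3 bytes.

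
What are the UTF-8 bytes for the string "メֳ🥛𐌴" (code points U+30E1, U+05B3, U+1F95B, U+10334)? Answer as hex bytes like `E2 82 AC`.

E3 83 A1 D6 B3 F0 9F A5 9B F0 90 8C B4

U+30E1: 3-byte form → E3 83 A1.
U+05B3: 2-byte form → D6 B3.
U+1F95B: 4-byte form → F0 9F A5 9B.
U+10334: 4-byte form → F0 90 8C B4.
Concatenated (13 bytes): E3 83 A1 D6 B3 F0 9F A5 9B F0 90 8C B4.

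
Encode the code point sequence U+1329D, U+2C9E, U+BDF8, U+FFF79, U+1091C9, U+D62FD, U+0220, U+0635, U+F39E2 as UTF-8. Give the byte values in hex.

U+1329D: 4-byte form → F0 93 8A 9D.
U+2C9E: 3-byte form → E2 B2 9E.
U+BDF8: 3-byte form → EB B7 B8.
U+FFF79: 4-byte form → F3 BF BD B9.
U+1091C9: 4-byte form → F4 89 87 89.
U+D62FD: 4-byte form → F3 96 8B BD.
U+0220: 2-byte form → C8 A0.
U+0635: 2-byte form → D8 B5.
U+F39E2: 4-byte form → F3 B3 A7 A2.
Concatenated (30 bytes): F0 93 8A 9D E2 B2 9E EB B7 B8 F3 BF BD B9 F4 89 87 89 F3 96 8B BD C8 A0 D8 B5 F3 B3 A7 A2.

F0 93 8A 9D E2 B2 9E EB B7 B8 F3 BF BD B9 F4 89 87 89 F3 96 8B BD C8 A0 D8 B5 F3 B3 A7 A2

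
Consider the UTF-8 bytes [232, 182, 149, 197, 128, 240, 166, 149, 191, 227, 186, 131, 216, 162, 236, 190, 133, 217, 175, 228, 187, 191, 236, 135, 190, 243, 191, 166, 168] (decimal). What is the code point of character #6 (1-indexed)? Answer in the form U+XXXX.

U+CF85

Offset 0: leading byte 0xE8 = 11101000 → 3-byte char #1 = E8 B6 95.
Offset 3: leading byte 0xC5 = 11000101 → 2-byte char #2 = C5 80.
Offset 5: leading byte 0xF0 = 11110000 → 4-byte char #3 = F0 A6 95 BF.
Offset 9: leading byte 0xE3 = 11100011 → 3-byte char #4 = E3 BA 83.
Offset 12: leading byte 0xD8 = 11011000 → 2-byte char #5 = D8 A2.
Offset 14: leading byte 0xEC = 11101100 → 3-byte char #6 = EC BE 85.
Leading byte 0xEC = 11101100 matches 1110xxxx → 3-byte sequence.
Byte 1: 0xEC = 11101100, payload 1100 (4 bits).
Byte 2: 0xBE = 10111110 (10xxxxxx ✓), payload 111110.
Byte 3: 0x85 = 10000101 (10xxxxxx ✓), payload 000101.
Concatenate: 1100111110000101 = 0xCF85 (16 bits → U+CF85).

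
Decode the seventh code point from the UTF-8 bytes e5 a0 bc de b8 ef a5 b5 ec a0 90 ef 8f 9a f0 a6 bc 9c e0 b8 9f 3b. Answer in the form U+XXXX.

U+0E1F

Offset 0: leading byte 0xE5 = 11100101 → 3-byte char #1 = E5 A0 BC.
Offset 3: leading byte 0xDE = 11011110 → 2-byte char #2 = DE B8.
Offset 5: leading byte 0xEF = 11101111 → 3-byte char #3 = EF A5 B5.
Offset 8: leading byte 0xEC = 11101100 → 3-byte char #4 = EC A0 90.
Offset 11: leading byte 0xEF = 11101111 → 3-byte char #5 = EF 8F 9A.
Offset 14: leading byte 0xF0 = 11110000 → 4-byte char #6 = F0 A6 BC 9C.
Offset 18: leading byte 0xE0 = 11100000 → 3-byte char #7 = E0 B8 9F.
Leading byte 0xE0 = 11100000 matches 1110xxxx → 3-byte sequence.
Byte 1: 0xE0 = 11100000, payload 0000 (4 bits).
Byte 2: 0xB8 = 10111000 (10xxxxxx ✓), payload 111000.
Byte 3: 0x9F = 10011111 (10xxxxxx ✓), payload 011111.
Concatenate: 0000111000011111 = 0xE1F (16 bits → U+0E1F).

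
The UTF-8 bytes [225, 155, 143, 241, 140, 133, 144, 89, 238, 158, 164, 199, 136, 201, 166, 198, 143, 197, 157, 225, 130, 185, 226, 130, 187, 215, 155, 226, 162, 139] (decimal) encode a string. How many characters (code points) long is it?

12

Byte at offset 0: 0xE1 = 11100001 → 3-byte char (#1). Advance 3.
Byte at offset 3: 0xF1 = 11110001 → 4-byte char (#2). Advance 4.
Byte at offset 7: 0x59 = 01011001 → 1-byte char (#3). Advance 1.
Byte at offset 8: 0xEE = 11101110 → 3-byte char (#4). Advance 3.
Byte at offset 11: 0xC7 = 11000111 → 2-byte char (#5). Advance 2.
Byte at offset 13: 0xC9 = 11001001 → 2-byte char (#6). Advance 2.
Byte at offset 15: 0xC6 = 11000110 → 2-byte char (#7). Advance 2.
Byte at offset 17: 0xC5 = 11000101 → 2-byte char (#8). Advance 2.
Byte at offset 19: 0xE1 = 11100001 → 3-byte char (#9). Advance 3.
Byte at offset 22: 0xE2 = 11100010 → 3-byte char (#10). Advance 3.
Byte at offset 25: 0xD7 = 11010111 → 2-byte char (#11). Advance 2.
Byte at offset 27: 0xE2 = 11100010 → 3-byte char (#12). Advance 3.
Reached end at offset 30 after 12 code points.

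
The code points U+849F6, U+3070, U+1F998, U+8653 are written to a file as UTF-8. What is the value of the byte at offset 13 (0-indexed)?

U+849F6 → 4-byte form F2 84 A7 B6 at offsets 0–3.
U+3070 → 3-byte form E3 81 B0 at offsets 4–6.
U+1F998 → 4-byte form F0 9F A6 98 at offsets 7–10.
U+8653 → 3-byte form E8 99 93 at offsets 11–13.
Offset 13 falls in char 4's range; it's byte 3 of E8 99 93 = 0x93.

0x93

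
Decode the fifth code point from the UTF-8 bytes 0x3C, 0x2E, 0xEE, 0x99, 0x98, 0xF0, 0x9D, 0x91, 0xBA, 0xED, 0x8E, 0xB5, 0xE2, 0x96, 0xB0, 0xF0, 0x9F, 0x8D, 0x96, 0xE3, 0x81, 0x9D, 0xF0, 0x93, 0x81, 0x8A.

Offset 0: leading byte 0x3C = 00111100 → 1-byte char #1 = 3C.
Offset 1: leading byte 0x2E = 00101110 → 1-byte char #2 = 2E.
Offset 2: leading byte 0xEE = 11101110 → 3-byte char #3 = EE 99 98.
Offset 5: leading byte 0xF0 = 11110000 → 4-byte char #4 = F0 9D 91 BA.
Offset 9: leading byte 0xED = 11101101 → 3-byte char #5 = ED 8E B5.
Leading byte 0xED = 11101101 matches 1110xxxx → 3-byte sequence.
Byte 1: 0xED = 11101101, payload 1101 (4 bits).
Byte 2: 0x8E = 10001110 (10xxxxxx ✓), payload 001110.
Byte 3: 0xB5 = 10110101 (10xxxxxx ✓), payload 110101.
Concatenate: 1101001110110101 = 0xD3B5 (16 bits → U+D3B5).

U+D3B5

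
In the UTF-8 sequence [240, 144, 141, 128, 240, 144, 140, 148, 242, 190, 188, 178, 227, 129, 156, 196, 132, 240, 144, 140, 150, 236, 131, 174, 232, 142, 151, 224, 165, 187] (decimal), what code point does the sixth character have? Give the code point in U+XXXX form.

Offset 0: leading byte 0xF0 = 11110000 → 4-byte char #1 = F0 90 8D 80.
Offset 4: leading byte 0xF0 = 11110000 → 4-byte char #2 = F0 90 8C 94.
Offset 8: leading byte 0xF2 = 11110010 → 4-byte char #3 = F2 BE BC B2.
Offset 12: leading byte 0xE3 = 11100011 → 3-byte char #4 = E3 81 9C.
Offset 15: leading byte 0xC4 = 11000100 → 2-byte char #5 = C4 84.
Offset 17: leading byte 0xF0 = 11110000 → 4-byte char #6 = F0 90 8C 96.
Leading byte 0xF0 = 11110000 matches 11110xxx → 4-byte sequence.
Byte 1: 0xF0 = 11110000, payload 000 (3 bits).
Byte 2: 0x90 = 10010000 (10xxxxxx ✓), payload 010000.
Byte 3: 0x8C = 10001100 (10xxxxxx ✓), payload 001100.
Byte 4: 0x96 = 10010110 (10xxxxxx ✓), payload 010110.
Concatenate: 000010000001100010110 = 0x10316 (21 bits → U+10316).

U+10316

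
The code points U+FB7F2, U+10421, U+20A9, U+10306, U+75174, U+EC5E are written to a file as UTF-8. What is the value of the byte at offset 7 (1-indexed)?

1-indexed offset 7 is 0-indexed offset 6.
U+FB7F2 → 4-byte form F3 BB 9F B2 at offsets 0–3.
U+10421 → 4-byte form F0 90 90 A1 at offsets 4–7.
Offset 6 falls in char 2's range; it's byte 3 of F0 90 90 A1 = 0x90.

0x90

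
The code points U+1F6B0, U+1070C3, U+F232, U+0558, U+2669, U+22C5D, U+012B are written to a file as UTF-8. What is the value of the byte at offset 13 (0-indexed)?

U+1F6B0 → 4-byte form F0 9F 9A B0 at offsets 0–3.
U+1070C3 → 4-byte form F4 87 83 83 at offsets 4–7.
U+F232 → 3-byte form EF 88 B2 at offsets 8–10.
U+0558 → 2-byte form D5 98 at offsets 11–12.
U+2669 → 3-byte form E2 99 A9 at offsets 13–15.
Offset 13 falls in char 5's range; it's byte 1 of E2 99 A9 = 0xE2.

0xE2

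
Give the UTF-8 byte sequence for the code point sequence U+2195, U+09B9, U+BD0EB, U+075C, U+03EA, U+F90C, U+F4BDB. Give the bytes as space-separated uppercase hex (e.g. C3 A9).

E2 86 95 E0 A6 B9 F2 BD 83 AB DD 9C CF AA EF A4 8C F3 B4 AF 9B

U+2195: 3-byte form → E2 86 95.
U+09B9: 3-byte form → E0 A6 B9.
U+BD0EB: 4-byte form → F2 BD 83 AB.
U+075C: 2-byte form → DD 9C.
U+03EA: 2-byte form → CF AA.
U+F90C: 3-byte form → EF A4 8C.
U+F4BDB: 4-byte form → F3 B4 AF 9B.
Concatenated (21 bytes): E2 86 95 E0 A6 B9 F2 BD 83 AB DD 9C CF AA EF A4 8C F3 B4 AF 9B.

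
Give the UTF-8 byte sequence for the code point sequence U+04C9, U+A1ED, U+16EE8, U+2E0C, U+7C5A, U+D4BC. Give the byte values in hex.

D3 89 EA 87 AD F0 96 BB A8 E2 B8 8C E7 B1 9A ED 92 BC

U+04C9: 2-byte form → D3 89.
U+A1ED: 3-byte form → EA 87 AD.
U+16EE8: 4-byte form → F0 96 BB A8.
U+2E0C: 3-byte form → E2 B8 8C.
U+7C5A: 3-byte form → E7 B1 9A.
U+D4BC: 3-byte form → ED 92 BC.
Concatenated (18 bytes): D3 89 EA 87 AD F0 96 BB A8 E2 B8 8C E7 B1 9A ED 92 BC.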